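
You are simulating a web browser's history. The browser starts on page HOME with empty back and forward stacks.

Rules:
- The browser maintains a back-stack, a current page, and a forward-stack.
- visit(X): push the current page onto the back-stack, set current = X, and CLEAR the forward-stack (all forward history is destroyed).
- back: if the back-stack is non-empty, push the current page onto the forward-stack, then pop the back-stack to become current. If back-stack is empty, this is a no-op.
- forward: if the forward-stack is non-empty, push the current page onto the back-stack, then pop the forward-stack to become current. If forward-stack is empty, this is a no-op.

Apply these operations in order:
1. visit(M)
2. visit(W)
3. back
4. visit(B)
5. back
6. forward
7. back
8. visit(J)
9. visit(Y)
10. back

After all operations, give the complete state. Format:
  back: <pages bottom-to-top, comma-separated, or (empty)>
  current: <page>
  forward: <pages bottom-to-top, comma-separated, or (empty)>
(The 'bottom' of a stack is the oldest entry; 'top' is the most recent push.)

Answer: back: HOME,M
current: J
forward: Y

Derivation:
After 1 (visit(M)): cur=M back=1 fwd=0
After 2 (visit(W)): cur=W back=2 fwd=0
After 3 (back): cur=M back=1 fwd=1
After 4 (visit(B)): cur=B back=2 fwd=0
After 5 (back): cur=M back=1 fwd=1
After 6 (forward): cur=B back=2 fwd=0
After 7 (back): cur=M back=1 fwd=1
After 8 (visit(J)): cur=J back=2 fwd=0
After 9 (visit(Y)): cur=Y back=3 fwd=0
After 10 (back): cur=J back=2 fwd=1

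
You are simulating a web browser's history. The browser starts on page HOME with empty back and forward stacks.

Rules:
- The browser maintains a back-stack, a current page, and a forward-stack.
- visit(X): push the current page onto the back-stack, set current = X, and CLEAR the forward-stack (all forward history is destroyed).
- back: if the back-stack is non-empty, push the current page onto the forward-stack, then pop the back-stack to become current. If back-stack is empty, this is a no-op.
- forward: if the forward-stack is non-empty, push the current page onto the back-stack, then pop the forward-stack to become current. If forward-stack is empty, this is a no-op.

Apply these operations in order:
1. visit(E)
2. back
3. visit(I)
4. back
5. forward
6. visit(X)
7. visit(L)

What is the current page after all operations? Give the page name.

Answer: L

Derivation:
After 1 (visit(E)): cur=E back=1 fwd=0
After 2 (back): cur=HOME back=0 fwd=1
After 3 (visit(I)): cur=I back=1 fwd=0
After 4 (back): cur=HOME back=0 fwd=1
After 5 (forward): cur=I back=1 fwd=0
After 6 (visit(X)): cur=X back=2 fwd=0
After 7 (visit(L)): cur=L back=3 fwd=0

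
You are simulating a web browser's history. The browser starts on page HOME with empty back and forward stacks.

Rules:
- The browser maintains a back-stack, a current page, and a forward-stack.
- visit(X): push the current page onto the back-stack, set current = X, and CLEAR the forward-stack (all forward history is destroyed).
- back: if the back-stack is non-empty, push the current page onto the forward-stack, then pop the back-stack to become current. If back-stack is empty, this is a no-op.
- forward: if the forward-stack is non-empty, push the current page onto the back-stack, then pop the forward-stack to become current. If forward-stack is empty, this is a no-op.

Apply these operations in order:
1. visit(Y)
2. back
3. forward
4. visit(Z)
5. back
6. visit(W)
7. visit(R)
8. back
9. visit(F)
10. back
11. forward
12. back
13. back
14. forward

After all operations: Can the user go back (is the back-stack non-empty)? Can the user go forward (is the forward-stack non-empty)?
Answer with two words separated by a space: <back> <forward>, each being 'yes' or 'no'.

Answer: yes yes

Derivation:
After 1 (visit(Y)): cur=Y back=1 fwd=0
After 2 (back): cur=HOME back=0 fwd=1
After 3 (forward): cur=Y back=1 fwd=0
After 4 (visit(Z)): cur=Z back=2 fwd=0
After 5 (back): cur=Y back=1 fwd=1
After 6 (visit(W)): cur=W back=2 fwd=0
After 7 (visit(R)): cur=R back=3 fwd=0
After 8 (back): cur=W back=2 fwd=1
After 9 (visit(F)): cur=F back=3 fwd=0
After 10 (back): cur=W back=2 fwd=1
After 11 (forward): cur=F back=3 fwd=0
After 12 (back): cur=W back=2 fwd=1
After 13 (back): cur=Y back=1 fwd=2
After 14 (forward): cur=W back=2 fwd=1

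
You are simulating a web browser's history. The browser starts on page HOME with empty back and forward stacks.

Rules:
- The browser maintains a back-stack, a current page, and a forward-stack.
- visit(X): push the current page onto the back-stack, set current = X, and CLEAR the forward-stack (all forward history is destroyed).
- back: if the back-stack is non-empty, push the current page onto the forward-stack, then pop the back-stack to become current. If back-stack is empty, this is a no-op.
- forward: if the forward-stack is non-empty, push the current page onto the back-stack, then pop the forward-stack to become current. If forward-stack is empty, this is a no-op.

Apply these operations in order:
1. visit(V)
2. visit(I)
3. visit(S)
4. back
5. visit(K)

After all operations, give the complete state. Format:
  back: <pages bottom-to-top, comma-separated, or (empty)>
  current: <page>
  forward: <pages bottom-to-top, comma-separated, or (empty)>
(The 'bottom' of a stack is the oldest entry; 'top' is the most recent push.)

After 1 (visit(V)): cur=V back=1 fwd=0
After 2 (visit(I)): cur=I back=2 fwd=0
After 3 (visit(S)): cur=S back=3 fwd=0
After 4 (back): cur=I back=2 fwd=1
After 5 (visit(K)): cur=K back=3 fwd=0

Answer: back: HOME,V,I
current: K
forward: (empty)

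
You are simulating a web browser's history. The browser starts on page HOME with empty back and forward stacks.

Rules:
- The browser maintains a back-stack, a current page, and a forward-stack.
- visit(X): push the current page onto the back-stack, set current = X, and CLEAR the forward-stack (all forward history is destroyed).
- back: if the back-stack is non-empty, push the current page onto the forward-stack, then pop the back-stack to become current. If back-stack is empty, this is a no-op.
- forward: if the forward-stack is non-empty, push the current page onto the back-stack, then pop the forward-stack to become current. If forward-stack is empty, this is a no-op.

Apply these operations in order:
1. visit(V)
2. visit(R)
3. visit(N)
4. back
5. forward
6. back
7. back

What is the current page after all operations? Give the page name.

After 1 (visit(V)): cur=V back=1 fwd=0
After 2 (visit(R)): cur=R back=2 fwd=0
After 3 (visit(N)): cur=N back=3 fwd=0
After 4 (back): cur=R back=2 fwd=1
After 5 (forward): cur=N back=3 fwd=0
After 6 (back): cur=R back=2 fwd=1
After 7 (back): cur=V back=1 fwd=2

Answer: V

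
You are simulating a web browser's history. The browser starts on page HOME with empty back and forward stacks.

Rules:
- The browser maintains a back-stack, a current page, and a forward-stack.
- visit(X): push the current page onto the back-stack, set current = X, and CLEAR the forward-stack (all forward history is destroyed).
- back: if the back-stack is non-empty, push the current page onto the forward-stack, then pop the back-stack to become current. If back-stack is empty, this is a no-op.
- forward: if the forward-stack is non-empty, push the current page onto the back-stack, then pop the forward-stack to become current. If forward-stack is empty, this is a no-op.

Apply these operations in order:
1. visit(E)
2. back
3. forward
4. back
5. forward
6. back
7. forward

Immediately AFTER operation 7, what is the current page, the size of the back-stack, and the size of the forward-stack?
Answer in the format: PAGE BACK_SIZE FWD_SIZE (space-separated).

After 1 (visit(E)): cur=E back=1 fwd=0
After 2 (back): cur=HOME back=0 fwd=1
After 3 (forward): cur=E back=1 fwd=0
After 4 (back): cur=HOME back=0 fwd=1
After 5 (forward): cur=E back=1 fwd=0
After 6 (back): cur=HOME back=0 fwd=1
After 7 (forward): cur=E back=1 fwd=0

E 1 0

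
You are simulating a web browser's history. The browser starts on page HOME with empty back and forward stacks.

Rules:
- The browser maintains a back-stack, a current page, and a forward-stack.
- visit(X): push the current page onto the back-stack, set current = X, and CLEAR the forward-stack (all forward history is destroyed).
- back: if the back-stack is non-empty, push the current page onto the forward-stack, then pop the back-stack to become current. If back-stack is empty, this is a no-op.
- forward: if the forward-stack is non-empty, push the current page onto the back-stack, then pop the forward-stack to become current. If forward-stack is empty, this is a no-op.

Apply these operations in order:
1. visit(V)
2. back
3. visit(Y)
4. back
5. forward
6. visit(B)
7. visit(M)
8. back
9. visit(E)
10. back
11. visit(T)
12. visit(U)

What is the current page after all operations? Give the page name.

After 1 (visit(V)): cur=V back=1 fwd=0
After 2 (back): cur=HOME back=0 fwd=1
After 3 (visit(Y)): cur=Y back=1 fwd=0
After 4 (back): cur=HOME back=0 fwd=1
After 5 (forward): cur=Y back=1 fwd=0
After 6 (visit(B)): cur=B back=2 fwd=0
After 7 (visit(M)): cur=M back=3 fwd=0
After 8 (back): cur=B back=2 fwd=1
After 9 (visit(E)): cur=E back=3 fwd=0
After 10 (back): cur=B back=2 fwd=1
After 11 (visit(T)): cur=T back=3 fwd=0
After 12 (visit(U)): cur=U back=4 fwd=0

Answer: U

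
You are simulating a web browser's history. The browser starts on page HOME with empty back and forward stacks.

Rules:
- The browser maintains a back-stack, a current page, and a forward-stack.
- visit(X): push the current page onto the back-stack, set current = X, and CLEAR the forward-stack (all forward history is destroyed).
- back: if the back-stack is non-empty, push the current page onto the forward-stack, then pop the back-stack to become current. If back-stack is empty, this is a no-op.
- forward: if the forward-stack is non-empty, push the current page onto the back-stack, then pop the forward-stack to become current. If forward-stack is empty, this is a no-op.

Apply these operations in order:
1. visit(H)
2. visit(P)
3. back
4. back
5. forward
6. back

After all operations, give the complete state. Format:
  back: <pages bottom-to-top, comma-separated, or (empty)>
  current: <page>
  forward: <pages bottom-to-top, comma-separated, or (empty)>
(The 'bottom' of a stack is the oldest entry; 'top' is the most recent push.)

After 1 (visit(H)): cur=H back=1 fwd=0
After 2 (visit(P)): cur=P back=2 fwd=0
After 3 (back): cur=H back=1 fwd=1
After 4 (back): cur=HOME back=0 fwd=2
After 5 (forward): cur=H back=1 fwd=1
After 6 (back): cur=HOME back=0 fwd=2

Answer: back: (empty)
current: HOME
forward: P,H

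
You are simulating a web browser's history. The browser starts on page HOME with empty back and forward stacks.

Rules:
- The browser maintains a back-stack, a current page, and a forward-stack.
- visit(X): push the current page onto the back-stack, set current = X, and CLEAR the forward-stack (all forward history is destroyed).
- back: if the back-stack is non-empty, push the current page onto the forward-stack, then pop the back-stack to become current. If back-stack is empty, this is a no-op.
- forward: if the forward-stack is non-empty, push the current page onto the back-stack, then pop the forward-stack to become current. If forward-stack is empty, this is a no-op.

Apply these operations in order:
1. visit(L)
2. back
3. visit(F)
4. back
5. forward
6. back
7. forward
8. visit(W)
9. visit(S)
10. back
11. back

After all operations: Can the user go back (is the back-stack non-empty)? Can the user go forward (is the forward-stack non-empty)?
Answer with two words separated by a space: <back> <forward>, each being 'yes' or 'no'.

After 1 (visit(L)): cur=L back=1 fwd=0
After 2 (back): cur=HOME back=0 fwd=1
After 3 (visit(F)): cur=F back=1 fwd=0
After 4 (back): cur=HOME back=0 fwd=1
After 5 (forward): cur=F back=1 fwd=0
After 6 (back): cur=HOME back=0 fwd=1
After 7 (forward): cur=F back=1 fwd=0
After 8 (visit(W)): cur=W back=2 fwd=0
After 9 (visit(S)): cur=S back=3 fwd=0
After 10 (back): cur=W back=2 fwd=1
After 11 (back): cur=F back=1 fwd=2

Answer: yes yes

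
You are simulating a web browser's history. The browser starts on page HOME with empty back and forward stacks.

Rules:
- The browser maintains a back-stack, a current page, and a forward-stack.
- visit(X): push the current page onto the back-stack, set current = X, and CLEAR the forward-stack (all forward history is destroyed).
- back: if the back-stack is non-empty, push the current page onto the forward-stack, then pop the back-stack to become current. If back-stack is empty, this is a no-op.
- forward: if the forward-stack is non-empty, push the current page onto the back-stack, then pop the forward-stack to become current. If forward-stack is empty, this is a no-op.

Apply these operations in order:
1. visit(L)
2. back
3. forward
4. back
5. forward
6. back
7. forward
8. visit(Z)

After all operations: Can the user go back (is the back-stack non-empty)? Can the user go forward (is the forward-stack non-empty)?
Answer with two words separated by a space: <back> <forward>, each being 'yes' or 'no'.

Answer: yes no

Derivation:
After 1 (visit(L)): cur=L back=1 fwd=0
After 2 (back): cur=HOME back=0 fwd=1
After 3 (forward): cur=L back=1 fwd=0
After 4 (back): cur=HOME back=0 fwd=1
After 5 (forward): cur=L back=1 fwd=0
After 6 (back): cur=HOME back=0 fwd=1
After 7 (forward): cur=L back=1 fwd=0
After 8 (visit(Z)): cur=Z back=2 fwd=0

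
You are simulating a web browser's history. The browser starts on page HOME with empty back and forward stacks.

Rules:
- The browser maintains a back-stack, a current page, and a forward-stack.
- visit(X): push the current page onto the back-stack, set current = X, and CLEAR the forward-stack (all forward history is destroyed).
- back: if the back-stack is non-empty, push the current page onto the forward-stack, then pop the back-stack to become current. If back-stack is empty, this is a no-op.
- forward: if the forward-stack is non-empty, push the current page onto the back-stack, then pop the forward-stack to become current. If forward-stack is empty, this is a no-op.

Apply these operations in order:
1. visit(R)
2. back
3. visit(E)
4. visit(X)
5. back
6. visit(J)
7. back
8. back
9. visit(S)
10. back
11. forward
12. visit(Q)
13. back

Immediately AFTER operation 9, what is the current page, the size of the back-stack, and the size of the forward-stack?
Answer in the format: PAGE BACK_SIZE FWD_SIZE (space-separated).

After 1 (visit(R)): cur=R back=1 fwd=0
After 2 (back): cur=HOME back=0 fwd=1
After 3 (visit(E)): cur=E back=1 fwd=0
After 4 (visit(X)): cur=X back=2 fwd=0
After 5 (back): cur=E back=1 fwd=1
After 6 (visit(J)): cur=J back=2 fwd=0
After 7 (back): cur=E back=1 fwd=1
After 8 (back): cur=HOME back=0 fwd=2
After 9 (visit(S)): cur=S back=1 fwd=0

S 1 0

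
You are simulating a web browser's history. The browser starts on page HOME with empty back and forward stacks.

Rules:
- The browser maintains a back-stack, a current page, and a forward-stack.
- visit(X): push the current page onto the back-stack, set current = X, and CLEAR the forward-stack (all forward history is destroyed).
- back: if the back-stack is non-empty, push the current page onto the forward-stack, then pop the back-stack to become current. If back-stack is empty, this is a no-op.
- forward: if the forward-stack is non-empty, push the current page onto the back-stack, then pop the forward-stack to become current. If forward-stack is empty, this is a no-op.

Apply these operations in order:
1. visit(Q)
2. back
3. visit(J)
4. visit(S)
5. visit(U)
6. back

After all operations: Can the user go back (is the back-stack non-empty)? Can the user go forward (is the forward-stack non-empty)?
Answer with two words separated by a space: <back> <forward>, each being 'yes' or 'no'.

After 1 (visit(Q)): cur=Q back=1 fwd=0
After 2 (back): cur=HOME back=0 fwd=1
After 3 (visit(J)): cur=J back=1 fwd=0
After 4 (visit(S)): cur=S back=2 fwd=0
After 5 (visit(U)): cur=U back=3 fwd=0
After 6 (back): cur=S back=2 fwd=1

Answer: yes yes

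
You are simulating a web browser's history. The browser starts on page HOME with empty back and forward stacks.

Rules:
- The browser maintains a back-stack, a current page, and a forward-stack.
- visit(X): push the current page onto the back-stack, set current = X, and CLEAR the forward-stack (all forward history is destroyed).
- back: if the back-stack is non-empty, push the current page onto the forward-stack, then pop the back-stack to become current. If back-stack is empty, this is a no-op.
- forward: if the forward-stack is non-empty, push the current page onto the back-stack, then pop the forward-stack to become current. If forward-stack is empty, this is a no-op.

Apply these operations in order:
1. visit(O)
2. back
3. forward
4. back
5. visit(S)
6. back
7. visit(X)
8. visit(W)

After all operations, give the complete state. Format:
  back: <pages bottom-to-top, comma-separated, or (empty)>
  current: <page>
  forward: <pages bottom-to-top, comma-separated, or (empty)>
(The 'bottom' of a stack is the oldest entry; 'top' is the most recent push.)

Answer: back: HOME,X
current: W
forward: (empty)

Derivation:
After 1 (visit(O)): cur=O back=1 fwd=0
After 2 (back): cur=HOME back=0 fwd=1
After 3 (forward): cur=O back=1 fwd=0
After 4 (back): cur=HOME back=0 fwd=1
After 5 (visit(S)): cur=S back=1 fwd=0
After 6 (back): cur=HOME back=0 fwd=1
After 7 (visit(X)): cur=X back=1 fwd=0
After 8 (visit(W)): cur=W back=2 fwd=0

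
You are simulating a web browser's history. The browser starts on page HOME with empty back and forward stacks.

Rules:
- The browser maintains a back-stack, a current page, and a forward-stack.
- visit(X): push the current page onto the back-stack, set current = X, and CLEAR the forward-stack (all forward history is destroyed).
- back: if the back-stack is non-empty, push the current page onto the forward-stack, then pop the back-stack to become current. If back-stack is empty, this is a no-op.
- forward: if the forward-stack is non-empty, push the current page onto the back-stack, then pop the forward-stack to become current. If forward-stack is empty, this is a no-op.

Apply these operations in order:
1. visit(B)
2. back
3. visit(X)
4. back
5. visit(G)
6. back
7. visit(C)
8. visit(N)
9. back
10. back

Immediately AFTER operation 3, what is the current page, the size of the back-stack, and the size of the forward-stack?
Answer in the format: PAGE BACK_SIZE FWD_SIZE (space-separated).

After 1 (visit(B)): cur=B back=1 fwd=0
After 2 (back): cur=HOME back=0 fwd=1
After 3 (visit(X)): cur=X back=1 fwd=0

X 1 0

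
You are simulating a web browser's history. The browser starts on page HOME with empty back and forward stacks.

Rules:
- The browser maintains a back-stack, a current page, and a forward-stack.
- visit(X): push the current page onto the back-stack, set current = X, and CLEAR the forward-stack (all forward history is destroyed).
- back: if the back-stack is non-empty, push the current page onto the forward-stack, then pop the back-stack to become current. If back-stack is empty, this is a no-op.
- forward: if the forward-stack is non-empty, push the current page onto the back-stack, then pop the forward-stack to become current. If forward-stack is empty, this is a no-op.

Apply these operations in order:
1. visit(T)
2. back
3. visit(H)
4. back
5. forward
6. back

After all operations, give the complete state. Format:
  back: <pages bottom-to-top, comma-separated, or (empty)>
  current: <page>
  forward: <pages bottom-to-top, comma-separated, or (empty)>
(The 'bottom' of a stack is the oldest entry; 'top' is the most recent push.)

Answer: back: (empty)
current: HOME
forward: H

Derivation:
After 1 (visit(T)): cur=T back=1 fwd=0
After 2 (back): cur=HOME back=0 fwd=1
After 3 (visit(H)): cur=H back=1 fwd=0
After 4 (back): cur=HOME back=0 fwd=1
After 5 (forward): cur=H back=1 fwd=0
After 6 (back): cur=HOME back=0 fwd=1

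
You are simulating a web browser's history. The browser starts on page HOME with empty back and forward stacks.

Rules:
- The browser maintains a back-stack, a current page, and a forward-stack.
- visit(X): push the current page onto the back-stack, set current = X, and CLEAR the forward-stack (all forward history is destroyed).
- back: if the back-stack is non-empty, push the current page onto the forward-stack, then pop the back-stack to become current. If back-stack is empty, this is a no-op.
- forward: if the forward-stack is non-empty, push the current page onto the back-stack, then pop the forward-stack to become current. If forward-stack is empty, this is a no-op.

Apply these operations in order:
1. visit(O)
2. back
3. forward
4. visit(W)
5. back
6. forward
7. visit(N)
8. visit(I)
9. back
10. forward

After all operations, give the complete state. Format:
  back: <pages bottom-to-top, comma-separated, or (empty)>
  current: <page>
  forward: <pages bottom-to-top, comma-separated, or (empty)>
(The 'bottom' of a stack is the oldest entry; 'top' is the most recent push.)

After 1 (visit(O)): cur=O back=1 fwd=0
After 2 (back): cur=HOME back=0 fwd=1
After 3 (forward): cur=O back=1 fwd=0
After 4 (visit(W)): cur=W back=2 fwd=0
After 5 (back): cur=O back=1 fwd=1
After 6 (forward): cur=W back=2 fwd=0
After 7 (visit(N)): cur=N back=3 fwd=0
After 8 (visit(I)): cur=I back=4 fwd=0
After 9 (back): cur=N back=3 fwd=1
After 10 (forward): cur=I back=4 fwd=0

Answer: back: HOME,O,W,N
current: I
forward: (empty)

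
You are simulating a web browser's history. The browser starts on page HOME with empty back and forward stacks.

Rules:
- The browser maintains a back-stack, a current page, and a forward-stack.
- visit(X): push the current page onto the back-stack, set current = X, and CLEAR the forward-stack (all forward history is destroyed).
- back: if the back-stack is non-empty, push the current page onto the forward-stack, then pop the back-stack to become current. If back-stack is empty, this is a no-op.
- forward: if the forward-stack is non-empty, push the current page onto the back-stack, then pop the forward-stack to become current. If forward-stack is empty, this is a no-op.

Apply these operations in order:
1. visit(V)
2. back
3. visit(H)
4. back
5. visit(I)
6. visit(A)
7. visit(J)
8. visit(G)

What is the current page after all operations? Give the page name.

Answer: G

Derivation:
After 1 (visit(V)): cur=V back=1 fwd=0
After 2 (back): cur=HOME back=0 fwd=1
After 3 (visit(H)): cur=H back=1 fwd=0
After 4 (back): cur=HOME back=0 fwd=1
After 5 (visit(I)): cur=I back=1 fwd=0
After 6 (visit(A)): cur=A back=2 fwd=0
After 7 (visit(J)): cur=J back=3 fwd=0
After 8 (visit(G)): cur=G back=4 fwd=0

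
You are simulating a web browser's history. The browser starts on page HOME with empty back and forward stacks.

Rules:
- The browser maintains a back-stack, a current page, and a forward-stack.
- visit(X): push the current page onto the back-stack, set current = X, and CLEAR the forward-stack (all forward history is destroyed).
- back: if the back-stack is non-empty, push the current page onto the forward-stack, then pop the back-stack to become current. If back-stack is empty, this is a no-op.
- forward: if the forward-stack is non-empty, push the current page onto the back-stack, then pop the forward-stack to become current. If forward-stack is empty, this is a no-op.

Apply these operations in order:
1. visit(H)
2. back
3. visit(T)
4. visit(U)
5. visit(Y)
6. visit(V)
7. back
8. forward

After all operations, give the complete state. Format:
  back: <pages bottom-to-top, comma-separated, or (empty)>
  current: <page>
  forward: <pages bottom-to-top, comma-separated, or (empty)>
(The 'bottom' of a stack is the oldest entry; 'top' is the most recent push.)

After 1 (visit(H)): cur=H back=1 fwd=0
After 2 (back): cur=HOME back=0 fwd=1
After 3 (visit(T)): cur=T back=1 fwd=0
After 4 (visit(U)): cur=U back=2 fwd=0
After 5 (visit(Y)): cur=Y back=3 fwd=0
After 6 (visit(V)): cur=V back=4 fwd=0
After 7 (back): cur=Y back=3 fwd=1
After 8 (forward): cur=V back=4 fwd=0

Answer: back: HOME,T,U,Y
current: V
forward: (empty)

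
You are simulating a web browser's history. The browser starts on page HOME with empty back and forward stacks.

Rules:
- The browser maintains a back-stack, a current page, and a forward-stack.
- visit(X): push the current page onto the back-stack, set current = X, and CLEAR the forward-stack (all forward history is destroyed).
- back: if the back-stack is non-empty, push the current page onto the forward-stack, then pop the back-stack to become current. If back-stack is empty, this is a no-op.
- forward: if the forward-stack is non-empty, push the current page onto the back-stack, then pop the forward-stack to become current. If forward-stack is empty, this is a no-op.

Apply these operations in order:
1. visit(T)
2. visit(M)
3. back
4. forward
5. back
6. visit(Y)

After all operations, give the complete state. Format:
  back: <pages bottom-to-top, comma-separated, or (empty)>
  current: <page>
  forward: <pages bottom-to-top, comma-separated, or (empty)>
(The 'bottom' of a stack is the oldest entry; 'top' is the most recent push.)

After 1 (visit(T)): cur=T back=1 fwd=0
After 2 (visit(M)): cur=M back=2 fwd=0
After 3 (back): cur=T back=1 fwd=1
After 4 (forward): cur=M back=2 fwd=0
After 5 (back): cur=T back=1 fwd=1
After 6 (visit(Y)): cur=Y back=2 fwd=0

Answer: back: HOME,T
current: Y
forward: (empty)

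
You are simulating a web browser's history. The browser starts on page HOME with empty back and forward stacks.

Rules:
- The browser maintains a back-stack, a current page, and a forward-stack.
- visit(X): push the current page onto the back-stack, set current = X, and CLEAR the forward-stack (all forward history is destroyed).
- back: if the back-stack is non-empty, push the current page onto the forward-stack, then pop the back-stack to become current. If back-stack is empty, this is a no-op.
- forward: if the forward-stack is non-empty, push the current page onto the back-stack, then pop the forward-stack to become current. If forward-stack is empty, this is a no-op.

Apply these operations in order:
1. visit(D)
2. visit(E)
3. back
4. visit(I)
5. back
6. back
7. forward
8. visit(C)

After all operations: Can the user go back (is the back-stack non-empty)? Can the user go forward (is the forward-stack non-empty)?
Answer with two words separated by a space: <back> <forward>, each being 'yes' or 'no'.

Answer: yes no

Derivation:
After 1 (visit(D)): cur=D back=1 fwd=0
After 2 (visit(E)): cur=E back=2 fwd=0
After 3 (back): cur=D back=1 fwd=1
After 4 (visit(I)): cur=I back=2 fwd=0
After 5 (back): cur=D back=1 fwd=1
After 6 (back): cur=HOME back=0 fwd=2
After 7 (forward): cur=D back=1 fwd=1
After 8 (visit(C)): cur=C back=2 fwd=0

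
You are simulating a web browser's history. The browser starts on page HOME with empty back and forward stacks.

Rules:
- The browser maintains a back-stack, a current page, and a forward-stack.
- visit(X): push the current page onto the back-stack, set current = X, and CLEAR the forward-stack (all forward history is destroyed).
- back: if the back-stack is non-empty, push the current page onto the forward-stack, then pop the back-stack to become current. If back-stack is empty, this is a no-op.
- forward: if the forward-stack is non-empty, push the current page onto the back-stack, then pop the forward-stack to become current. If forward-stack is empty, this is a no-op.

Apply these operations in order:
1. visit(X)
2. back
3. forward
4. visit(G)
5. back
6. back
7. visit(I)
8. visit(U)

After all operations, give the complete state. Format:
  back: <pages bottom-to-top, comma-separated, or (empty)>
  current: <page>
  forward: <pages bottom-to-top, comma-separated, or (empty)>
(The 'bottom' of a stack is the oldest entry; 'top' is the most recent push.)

Answer: back: HOME,I
current: U
forward: (empty)

Derivation:
After 1 (visit(X)): cur=X back=1 fwd=0
After 2 (back): cur=HOME back=0 fwd=1
After 3 (forward): cur=X back=1 fwd=0
After 4 (visit(G)): cur=G back=2 fwd=0
After 5 (back): cur=X back=1 fwd=1
After 6 (back): cur=HOME back=0 fwd=2
After 7 (visit(I)): cur=I back=1 fwd=0
After 8 (visit(U)): cur=U back=2 fwd=0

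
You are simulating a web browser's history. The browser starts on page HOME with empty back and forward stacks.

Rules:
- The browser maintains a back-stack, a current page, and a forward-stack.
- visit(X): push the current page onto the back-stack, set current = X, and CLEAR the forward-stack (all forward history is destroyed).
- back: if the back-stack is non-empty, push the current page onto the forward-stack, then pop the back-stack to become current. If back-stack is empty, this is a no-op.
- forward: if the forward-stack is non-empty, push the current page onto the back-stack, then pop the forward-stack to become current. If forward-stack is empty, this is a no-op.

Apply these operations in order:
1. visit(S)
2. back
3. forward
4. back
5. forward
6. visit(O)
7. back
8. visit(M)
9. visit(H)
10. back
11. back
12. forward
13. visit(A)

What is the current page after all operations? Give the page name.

Answer: A

Derivation:
After 1 (visit(S)): cur=S back=1 fwd=0
After 2 (back): cur=HOME back=0 fwd=1
After 3 (forward): cur=S back=1 fwd=0
After 4 (back): cur=HOME back=0 fwd=1
After 5 (forward): cur=S back=1 fwd=0
After 6 (visit(O)): cur=O back=2 fwd=0
After 7 (back): cur=S back=1 fwd=1
After 8 (visit(M)): cur=M back=2 fwd=0
After 9 (visit(H)): cur=H back=3 fwd=0
After 10 (back): cur=M back=2 fwd=1
After 11 (back): cur=S back=1 fwd=2
After 12 (forward): cur=M back=2 fwd=1
After 13 (visit(A)): cur=A back=3 fwd=0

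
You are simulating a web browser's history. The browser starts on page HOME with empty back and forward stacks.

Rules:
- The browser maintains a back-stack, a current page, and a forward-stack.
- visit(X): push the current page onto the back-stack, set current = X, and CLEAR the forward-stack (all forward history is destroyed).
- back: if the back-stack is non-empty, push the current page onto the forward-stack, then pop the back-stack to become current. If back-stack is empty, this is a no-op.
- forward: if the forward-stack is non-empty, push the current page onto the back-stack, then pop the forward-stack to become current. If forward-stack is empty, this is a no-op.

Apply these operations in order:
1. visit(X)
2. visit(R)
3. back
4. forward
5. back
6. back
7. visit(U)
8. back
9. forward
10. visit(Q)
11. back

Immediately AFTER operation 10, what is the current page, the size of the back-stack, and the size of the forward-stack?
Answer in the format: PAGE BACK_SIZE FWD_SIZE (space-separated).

After 1 (visit(X)): cur=X back=1 fwd=0
After 2 (visit(R)): cur=R back=2 fwd=0
After 3 (back): cur=X back=1 fwd=1
After 4 (forward): cur=R back=2 fwd=0
After 5 (back): cur=X back=1 fwd=1
After 6 (back): cur=HOME back=0 fwd=2
After 7 (visit(U)): cur=U back=1 fwd=0
After 8 (back): cur=HOME back=0 fwd=1
After 9 (forward): cur=U back=1 fwd=0
After 10 (visit(Q)): cur=Q back=2 fwd=0

Q 2 0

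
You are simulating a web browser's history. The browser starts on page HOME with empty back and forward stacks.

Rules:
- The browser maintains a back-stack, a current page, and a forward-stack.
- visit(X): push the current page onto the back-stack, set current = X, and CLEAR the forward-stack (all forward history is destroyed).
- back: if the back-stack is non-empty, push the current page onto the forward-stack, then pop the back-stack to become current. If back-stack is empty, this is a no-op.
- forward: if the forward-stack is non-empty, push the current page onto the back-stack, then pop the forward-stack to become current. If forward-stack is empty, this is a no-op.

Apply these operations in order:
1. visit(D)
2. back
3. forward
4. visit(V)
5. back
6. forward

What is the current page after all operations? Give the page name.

After 1 (visit(D)): cur=D back=1 fwd=0
After 2 (back): cur=HOME back=0 fwd=1
After 3 (forward): cur=D back=1 fwd=0
After 4 (visit(V)): cur=V back=2 fwd=0
After 5 (back): cur=D back=1 fwd=1
After 6 (forward): cur=V back=2 fwd=0

Answer: V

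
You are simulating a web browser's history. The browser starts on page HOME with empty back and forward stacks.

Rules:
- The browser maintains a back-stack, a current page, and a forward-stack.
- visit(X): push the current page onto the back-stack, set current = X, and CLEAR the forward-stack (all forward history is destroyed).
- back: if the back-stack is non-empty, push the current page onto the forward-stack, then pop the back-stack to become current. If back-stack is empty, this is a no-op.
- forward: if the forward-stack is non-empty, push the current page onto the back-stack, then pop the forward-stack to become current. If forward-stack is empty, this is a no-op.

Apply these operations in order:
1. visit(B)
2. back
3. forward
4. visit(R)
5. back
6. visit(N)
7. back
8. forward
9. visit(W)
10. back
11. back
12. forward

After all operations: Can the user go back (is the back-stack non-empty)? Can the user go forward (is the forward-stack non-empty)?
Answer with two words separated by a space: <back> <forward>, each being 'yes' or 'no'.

After 1 (visit(B)): cur=B back=1 fwd=0
After 2 (back): cur=HOME back=0 fwd=1
After 3 (forward): cur=B back=1 fwd=0
After 4 (visit(R)): cur=R back=2 fwd=0
After 5 (back): cur=B back=1 fwd=1
After 6 (visit(N)): cur=N back=2 fwd=0
After 7 (back): cur=B back=1 fwd=1
After 8 (forward): cur=N back=2 fwd=0
After 9 (visit(W)): cur=W back=3 fwd=0
After 10 (back): cur=N back=2 fwd=1
After 11 (back): cur=B back=1 fwd=2
After 12 (forward): cur=N back=2 fwd=1

Answer: yes yes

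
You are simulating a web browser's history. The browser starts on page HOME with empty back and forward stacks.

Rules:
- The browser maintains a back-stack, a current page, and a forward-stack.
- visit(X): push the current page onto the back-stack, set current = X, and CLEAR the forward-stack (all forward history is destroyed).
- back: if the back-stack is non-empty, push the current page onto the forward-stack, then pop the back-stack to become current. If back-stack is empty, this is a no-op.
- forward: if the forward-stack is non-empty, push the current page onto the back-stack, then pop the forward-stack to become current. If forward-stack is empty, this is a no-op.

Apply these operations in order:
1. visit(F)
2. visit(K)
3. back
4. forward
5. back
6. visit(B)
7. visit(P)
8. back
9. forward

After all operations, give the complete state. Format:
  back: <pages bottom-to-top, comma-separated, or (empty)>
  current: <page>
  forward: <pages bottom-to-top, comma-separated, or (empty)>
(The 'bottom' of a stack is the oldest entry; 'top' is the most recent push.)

After 1 (visit(F)): cur=F back=1 fwd=0
After 2 (visit(K)): cur=K back=2 fwd=0
After 3 (back): cur=F back=1 fwd=1
After 4 (forward): cur=K back=2 fwd=0
After 5 (back): cur=F back=1 fwd=1
After 6 (visit(B)): cur=B back=2 fwd=0
After 7 (visit(P)): cur=P back=3 fwd=0
After 8 (back): cur=B back=2 fwd=1
After 9 (forward): cur=P back=3 fwd=0

Answer: back: HOME,F,B
current: P
forward: (empty)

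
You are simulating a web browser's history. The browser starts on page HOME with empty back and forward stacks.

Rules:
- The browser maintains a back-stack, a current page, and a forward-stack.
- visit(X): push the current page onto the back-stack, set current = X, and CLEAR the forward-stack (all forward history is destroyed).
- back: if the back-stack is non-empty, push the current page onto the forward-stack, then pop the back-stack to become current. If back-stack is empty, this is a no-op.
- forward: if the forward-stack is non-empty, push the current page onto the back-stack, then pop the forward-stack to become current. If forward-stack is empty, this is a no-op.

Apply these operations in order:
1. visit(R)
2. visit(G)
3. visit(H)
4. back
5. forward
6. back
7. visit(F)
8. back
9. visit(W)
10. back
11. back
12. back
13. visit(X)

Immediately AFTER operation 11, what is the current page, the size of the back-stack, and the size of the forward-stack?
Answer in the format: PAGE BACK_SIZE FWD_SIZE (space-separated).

After 1 (visit(R)): cur=R back=1 fwd=0
After 2 (visit(G)): cur=G back=2 fwd=0
After 3 (visit(H)): cur=H back=3 fwd=0
After 4 (back): cur=G back=2 fwd=1
After 5 (forward): cur=H back=3 fwd=0
After 6 (back): cur=G back=2 fwd=1
After 7 (visit(F)): cur=F back=3 fwd=0
After 8 (back): cur=G back=2 fwd=1
After 9 (visit(W)): cur=W back=3 fwd=0
After 10 (back): cur=G back=2 fwd=1
After 11 (back): cur=R back=1 fwd=2

R 1 2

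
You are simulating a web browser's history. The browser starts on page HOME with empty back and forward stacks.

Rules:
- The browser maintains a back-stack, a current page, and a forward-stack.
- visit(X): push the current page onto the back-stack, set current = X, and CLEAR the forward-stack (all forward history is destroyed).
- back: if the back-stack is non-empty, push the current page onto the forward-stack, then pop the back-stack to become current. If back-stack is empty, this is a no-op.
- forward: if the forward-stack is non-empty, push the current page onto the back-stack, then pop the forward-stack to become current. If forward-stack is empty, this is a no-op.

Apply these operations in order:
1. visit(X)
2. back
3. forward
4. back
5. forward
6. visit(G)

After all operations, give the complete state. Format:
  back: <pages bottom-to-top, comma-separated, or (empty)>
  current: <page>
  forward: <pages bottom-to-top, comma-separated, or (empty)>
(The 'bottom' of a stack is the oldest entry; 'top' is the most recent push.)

After 1 (visit(X)): cur=X back=1 fwd=0
After 2 (back): cur=HOME back=0 fwd=1
After 3 (forward): cur=X back=1 fwd=0
After 4 (back): cur=HOME back=0 fwd=1
After 5 (forward): cur=X back=1 fwd=0
After 6 (visit(G)): cur=G back=2 fwd=0

Answer: back: HOME,X
current: G
forward: (empty)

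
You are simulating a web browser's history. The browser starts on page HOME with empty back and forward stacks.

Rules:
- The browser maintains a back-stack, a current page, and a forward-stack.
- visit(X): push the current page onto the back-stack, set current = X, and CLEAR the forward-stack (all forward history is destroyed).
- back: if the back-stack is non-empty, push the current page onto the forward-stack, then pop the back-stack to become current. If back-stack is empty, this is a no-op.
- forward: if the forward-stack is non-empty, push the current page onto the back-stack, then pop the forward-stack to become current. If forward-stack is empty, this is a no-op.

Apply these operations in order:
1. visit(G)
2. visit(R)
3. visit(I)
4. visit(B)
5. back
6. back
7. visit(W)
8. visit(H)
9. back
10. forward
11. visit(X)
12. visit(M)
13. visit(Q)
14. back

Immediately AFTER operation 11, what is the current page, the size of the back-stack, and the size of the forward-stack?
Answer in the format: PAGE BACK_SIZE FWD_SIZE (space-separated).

After 1 (visit(G)): cur=G back=1 fwd=0
After 2 (visit(R)): cur=R back=2 fwd=0
After 3 (visit(I)): cur=I back=3 fwd=0
After 4 (visit(B)): cur=B back=4 fwd=0
After 5 (back): cur=I back=3 fwd=1
After 6 (back): cur=R back=2 fwd=2
After 7 (visit(W)): cur=W back=3 fwd=0
After 8 (visit(H)): cur=H back=4 fwd=0
After 9 (back): cur=W back=3 fwd=1
After 10 (forward): cur=H back=4 fwd=0
After 11 (visit(X)): cur=X back=5 fwd=0

X 5 0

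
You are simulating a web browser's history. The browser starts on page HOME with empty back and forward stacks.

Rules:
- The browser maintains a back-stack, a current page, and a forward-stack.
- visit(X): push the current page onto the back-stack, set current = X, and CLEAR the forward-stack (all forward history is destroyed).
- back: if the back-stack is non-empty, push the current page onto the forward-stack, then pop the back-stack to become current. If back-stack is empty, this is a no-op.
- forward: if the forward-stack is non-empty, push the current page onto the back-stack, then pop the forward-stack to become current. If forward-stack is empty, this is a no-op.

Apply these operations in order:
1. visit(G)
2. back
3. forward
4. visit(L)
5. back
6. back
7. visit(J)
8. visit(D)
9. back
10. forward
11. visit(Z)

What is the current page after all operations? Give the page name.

After 1 (visit(G)): cur=G back=1 fwd=0
After 2 (back): cur=HOME back=0 fwd=1
After 3 (forward): cur=G back=1 fwd=0
After 4 (visit(L)): cur=L back=2 fwd=0
After 5 (back): cur=G back=1 fwd=1
After 6 (back): cur=HOME back=0 fwd=2
After 7 (visit(J)): cur=J back=1 fwd=0
After 8 (visit(D)): cur=D back=2 fwd=0
After 9 (back): cur=J back=1 fwd=1
After 10 (forward): cur=D back=2 fwd=0
After 11 (visit(Z)): cur=Z back=3 fwd=0

Answer: Z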